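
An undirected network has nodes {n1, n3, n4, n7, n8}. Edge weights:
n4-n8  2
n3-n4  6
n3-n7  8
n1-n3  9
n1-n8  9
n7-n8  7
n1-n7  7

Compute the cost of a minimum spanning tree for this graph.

22

Kruskal: consider edges lightest-first.
n4-n8 (2): add. Components now {n4,n8} {n1} {n3} {n7}
n3-n4 (6): add. Components now {n3,n4,n8} {n1} {n7}
n1-n7 (7): add. Components now {n3,n4,n8} {n1,n7}
n7-n8 (7): add. Components now {n1,n3,n4,n7,n8}
MST edges: n4-n8, n3-n4, n1-n7, n7-n8; total weight 2+6+7+7 = 22.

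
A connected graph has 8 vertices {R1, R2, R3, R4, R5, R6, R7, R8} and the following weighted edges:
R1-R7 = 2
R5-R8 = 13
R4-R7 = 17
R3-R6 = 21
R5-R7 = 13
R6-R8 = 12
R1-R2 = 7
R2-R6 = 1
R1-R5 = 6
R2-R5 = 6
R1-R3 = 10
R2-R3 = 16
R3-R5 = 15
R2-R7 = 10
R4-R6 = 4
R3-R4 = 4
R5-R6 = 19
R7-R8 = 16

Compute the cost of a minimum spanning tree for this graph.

Kruskal: consider edges lightest-first.
R2-R6 (1): add — endpoints in different components.
R1-R7 (2): add — endpoints in different components.
R3-R4 (4): add — endpoints in different components.
R4-R6 (4): add — endpoints in different components.
R1-R5 (6): add — endpoints in different components.
R2-R5 (6): add — endpoints in different components.
R1-R2 (7): skip — R2 and R1 already connected.
R1-R3 (10): skip — R3 and R1 already connected.
R2-R7 (10): skip — R2 and R7 already connected.
R6-R8 (12): add — endpoints in different components.
MST edges: R2-R6, R1-R7, R3-R4, R4-R6, R1-R5, R2-R5, R6-R8; total weight 1+2+4+4+6+6+12 = 35.

35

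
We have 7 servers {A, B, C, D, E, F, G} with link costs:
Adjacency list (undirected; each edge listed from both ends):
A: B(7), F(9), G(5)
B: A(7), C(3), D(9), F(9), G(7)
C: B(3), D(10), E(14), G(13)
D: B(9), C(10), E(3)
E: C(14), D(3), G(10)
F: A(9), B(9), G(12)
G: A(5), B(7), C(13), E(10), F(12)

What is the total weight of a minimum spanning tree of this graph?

36

Kruskal: consider edges lightest-first.
B C (3): add. Components now {A} {B,C} {D} {E} {F} {G}
D E (3): add. Components now {A} {B,C} {D,E} {F} {G}
A G (5): add. Components now {A,G} {B,C} {D,E} {F}
A B (7): add. Components now {A,B,C,G} {D,E} {F}
B G (7): skip — B and G already connected.
A F (9): add. Components now {A,B,C,F,G} {D,E}
B D (9): add. Components now {A,B,C,D,E,F,G}
MST edges: B C, D E, A G, A B, A F, B D; total weight 3+3+5+7+9+9 = 36.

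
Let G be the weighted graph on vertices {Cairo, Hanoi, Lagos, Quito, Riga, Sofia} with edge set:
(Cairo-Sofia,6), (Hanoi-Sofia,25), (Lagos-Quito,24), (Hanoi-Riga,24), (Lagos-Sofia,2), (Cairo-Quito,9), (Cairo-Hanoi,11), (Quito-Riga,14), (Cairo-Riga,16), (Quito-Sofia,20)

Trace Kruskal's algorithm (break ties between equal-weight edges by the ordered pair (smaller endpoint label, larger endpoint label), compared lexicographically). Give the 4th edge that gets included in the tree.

Cairo-Hanoi

Kruskal: consider edges lightest-first.
Lagos-Sofia (2): add — endpoints in different components.
Cairo-Sofia (6): add — endpoints in different components.
Cairo-Quito (9): add — endpoints in different components.
Cairo-Hanoi (11): add — endpoints in different components.
Quito-Riga (14): add — endpoints in different components.
The 4th edge added is Cairo-Hanoi.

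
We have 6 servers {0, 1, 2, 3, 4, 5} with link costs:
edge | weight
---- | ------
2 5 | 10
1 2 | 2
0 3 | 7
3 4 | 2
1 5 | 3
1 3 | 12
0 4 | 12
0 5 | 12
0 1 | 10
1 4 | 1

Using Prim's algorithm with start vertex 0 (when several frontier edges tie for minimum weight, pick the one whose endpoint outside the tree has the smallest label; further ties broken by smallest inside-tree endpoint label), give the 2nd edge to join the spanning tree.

Prim, starting at 0.
Step 1: cheapest edge leaving the tree is 0 3 (7); add 3.
Step 2: cheapest edge leaving the tree is 3 4 (2); add 4.
Step 3: cheapest edge leaving the tree is 1 4 (1); add 1.
Step 4: cheapest edge leaving the tree is 1 2 (2); add 2.
Step 5: cheapest edge leaving the tree is 1 5 (3); add 5.
The 2nd edge added is 3 4.

3-4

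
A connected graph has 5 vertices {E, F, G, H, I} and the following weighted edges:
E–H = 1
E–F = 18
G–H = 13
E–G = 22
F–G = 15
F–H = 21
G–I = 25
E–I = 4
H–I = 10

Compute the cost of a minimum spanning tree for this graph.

Prim, starting at H.
Step 1: cheapest edge leaving the tree is E–H (1); add E.
Step 2: cheapest edge leaving the tree is E–I (4); add I.
Step 3: cheapest edge leaving the tree is G–H (13); add G.
Step 4: cheapest edge leaving the tree is F–G (15); add F.
MST edges: E–H, E–I, G–H, F–G; total weight 1+4+13+15 = 33.

33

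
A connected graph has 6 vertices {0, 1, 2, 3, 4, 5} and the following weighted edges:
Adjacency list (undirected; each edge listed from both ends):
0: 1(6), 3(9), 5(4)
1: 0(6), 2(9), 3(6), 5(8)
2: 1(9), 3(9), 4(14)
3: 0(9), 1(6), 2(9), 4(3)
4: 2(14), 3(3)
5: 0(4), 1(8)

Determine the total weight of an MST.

28

Prim, starting at 5.
Step 1: frontier [0 5 4, 1 5 8] → take 0 5 (4); add 0.
Step 2: frontier [0 1 6, 0 3 9, 1 5 8] → take 0 1 (6); add 1.
Step 3: frontier [0 3 9, 1 3 6, 1 2 9] → take 1 3 (6); add 3.
Step 4: frontier [1 2 9, 3 4 3, 2 3 9] → take 3 4 (3); add 4.
Step 5: frontier [1 2 9, 2 3 9, 2 4 14] → take 1 2 (9); add 2.
MST edges: 0 5, 0 1, 1 3, 3 4, 1 2; total weight 4+6+6+3+9 = 28.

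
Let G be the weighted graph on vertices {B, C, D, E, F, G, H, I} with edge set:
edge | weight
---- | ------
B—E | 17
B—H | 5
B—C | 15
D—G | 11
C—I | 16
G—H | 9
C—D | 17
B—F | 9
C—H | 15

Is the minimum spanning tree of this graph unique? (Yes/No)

Kruskal's algorithm — process edges by increasing weight (ties by edge label):
B—H (5): add — endpoints in different components.
B—F (9): add — endpoints in different components.
G—H (9): add — endpoints in different components.
D—G (11): add — endpoints in different components.
B—C (15): add — endpoints in different components.
C—H (15): skip — C and H already connected.
C—I (16): add — endpoints in different components.
B—E (17): add — endpoints in different components.
Non-tree edge C—H has weight 15, equal to the heaviest edge on its tree cycle — swapping gives another MST of the same weight. Not unique.

No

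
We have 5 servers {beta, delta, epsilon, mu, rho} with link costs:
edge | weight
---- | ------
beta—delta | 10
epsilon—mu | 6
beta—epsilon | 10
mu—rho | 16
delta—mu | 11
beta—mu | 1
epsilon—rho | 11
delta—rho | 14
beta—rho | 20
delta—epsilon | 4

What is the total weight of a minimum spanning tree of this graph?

Kruskal: consider edges lightest-first.
beta—mu (1): add — endpoints in different components.
delta—epsilon (4): add — endpoints in different components.
epsilon—mu (6): add — endpoints in different components.
beta—delta (10): skip — beta and delta already connected.
beta—epsilon (10): skip — beta and epsilon already connected.
delta—mu (11): skip — mu and delta already connected.
epsilon—rho (11): add — endpoints in different components.
MST edges: beta—mu, delta—epsilon, epsilon—mu, epsilon—rho; total weight 1+4+6+11 = 22.

22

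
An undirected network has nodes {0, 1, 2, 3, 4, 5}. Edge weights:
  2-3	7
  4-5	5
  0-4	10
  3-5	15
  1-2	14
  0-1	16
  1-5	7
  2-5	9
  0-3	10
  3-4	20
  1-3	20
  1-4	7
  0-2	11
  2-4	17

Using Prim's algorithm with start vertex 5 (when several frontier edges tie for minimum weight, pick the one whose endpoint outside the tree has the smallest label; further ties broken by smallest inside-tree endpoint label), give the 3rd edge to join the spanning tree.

2-5

Prim, starting at 5.
Step 1: frontier [4-5 5, 1-5 7, 2-5 9, 3-5 15] → take 4-5 (5); add 4.
Step 2: frontier [1-4 7, 0-4 10, 2-4 17, 3-4 20, 1-5 7, 2-5 9, 3-5 15] → take 1-4 (7); add 1.
Step 3: frontier [1-2 14, 0-1 16, 1-3 20, 0-4 10, 2-4 17, 3-4 20, 2-5 9, 3-5 15] → take 2-5 (9); add 2.
Step 4: frontier [0-1 16, 1-3 20, 2-3 7, 0-2 11, 0-4 10, 3-4 20, 3-5 15] → take 2-3 (7); add 3.
Step 5: frontier [0-1 16, 0-2 11, 0-3 10, 0-4 10] → take 0-3 (10); add 0.
The 3rd edge added is 2-5.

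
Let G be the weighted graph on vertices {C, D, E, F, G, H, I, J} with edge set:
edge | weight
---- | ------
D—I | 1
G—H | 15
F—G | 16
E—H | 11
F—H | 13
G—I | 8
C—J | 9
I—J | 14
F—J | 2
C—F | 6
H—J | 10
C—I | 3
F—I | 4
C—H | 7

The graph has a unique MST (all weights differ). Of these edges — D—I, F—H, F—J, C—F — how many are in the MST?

Kruskal's algorithm — process edges by increasing weight (ties by edge label):
D—I (1): add — endpoints in different components.
F—J (2): add — endpoints in different components.
C—I (3): add — endpoints in different components.
F—I (4): add — endpoints in different components.
C—F (6): skip — C and F already connected.
C—H (7): add — endpoints in different components.
G—I (8): add — endpoints in different components.
C—J (9): skip — C and J already connected.
H—J (10): skip — H and J already connected.
E—H (11): add — endpoints in different components.
MST edge set: {D—I, F—J, C—I, F—I, C—H, G—I, E—H}.
Of the listed edges, {D—I, F—J} are in the MST → 2.

2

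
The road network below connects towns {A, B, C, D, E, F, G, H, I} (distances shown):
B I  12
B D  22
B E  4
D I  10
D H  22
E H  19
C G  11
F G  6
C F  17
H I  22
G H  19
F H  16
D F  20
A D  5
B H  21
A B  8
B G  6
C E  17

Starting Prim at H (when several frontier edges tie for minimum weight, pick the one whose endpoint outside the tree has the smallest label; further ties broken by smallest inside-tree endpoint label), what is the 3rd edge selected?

B-G

Grow the tree from H using Prim:
Step 1: cheapest edge leaving the tree is F H (16); add F.
Step 2: cheapest edge leaving the tree is F G (6); add G.
Step 3: cheapest edge leaving the tree is B G (6); add B.
Step 4: cheapest edge leaving the tree is B E (4); add E.
Step 5: cheapest edge leaving the tree is A B (8); add A.
Step 6: cheapest edge leaving the tree is A D (5); add D.
Step 7: cheapest edge leaving the tree is D I (10); add I.
Step 8: cheapest edge leaving the tree is C G (11); add C.
The 3rd edge added is B G.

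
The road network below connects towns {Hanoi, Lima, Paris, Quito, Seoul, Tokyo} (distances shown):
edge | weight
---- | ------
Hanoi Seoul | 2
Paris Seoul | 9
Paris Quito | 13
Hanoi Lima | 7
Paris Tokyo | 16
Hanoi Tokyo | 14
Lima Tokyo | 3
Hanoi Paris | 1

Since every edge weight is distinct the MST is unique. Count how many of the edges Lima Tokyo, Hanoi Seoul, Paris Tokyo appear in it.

2

Kruskal's algorithm — process edges by increasing weight (ties by edge label):
Hanoi Paris (1): add. Components now {Seoul} {Hanoi,Paris} {Lima} {Quito} {Tokyo}
Hanoi Seoul (2): add. Components now {Hanoi,Paris,Seoul} {Lima} {Quito} {Tokyo}
Lima Tokyo (3): add. Components now {Hanoi,Paris,Seoul} {Lima,Tokyo} {Quito}
Hanoi Lima (7): add. Components now {Hanoi,Lima,Paris,Seoul,Tokyo} {Quito}
Paris Seoul (9): skip — Seoul and Paris already connected.
Paris Quito (13): add. Components now {Hanoi,Lima,Paris,Quito,Seoul,Tokyo}
MST edge set: {Hanoi Paris, Hanoi Seoul, Lima Tokyo, Hanoi Lima, Paris Quito}.
Of the listed edges, {Lima Tokyo, Hanoi Seoul} are in the MST → 2.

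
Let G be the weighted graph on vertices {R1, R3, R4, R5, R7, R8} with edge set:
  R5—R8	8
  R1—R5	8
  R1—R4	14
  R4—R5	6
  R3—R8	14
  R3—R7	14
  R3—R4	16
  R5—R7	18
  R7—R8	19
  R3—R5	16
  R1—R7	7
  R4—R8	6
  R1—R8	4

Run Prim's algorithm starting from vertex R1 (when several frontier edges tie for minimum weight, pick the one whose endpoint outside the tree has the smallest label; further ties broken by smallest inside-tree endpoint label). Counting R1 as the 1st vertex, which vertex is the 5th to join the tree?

R7

Prim, starting at R1.
Step 1: cheapest edge leaving the tree is R1—R8 (4); add R8.
Step 2: cheapest edge leaving the tree is R4—R8 (6); add R4.
Step 3: cheapest edge leaving the tree is R4—R5 (6); add R5.
Step 4: cheapest edge leaving the tree is R1—R7 (7); add R7.
Step 5: cheapest edge leaving the tree is R3—R7 (14); add R3.
Vertex order: R1, R8, R4, R5, R7, R3. The 5th vertex is R7.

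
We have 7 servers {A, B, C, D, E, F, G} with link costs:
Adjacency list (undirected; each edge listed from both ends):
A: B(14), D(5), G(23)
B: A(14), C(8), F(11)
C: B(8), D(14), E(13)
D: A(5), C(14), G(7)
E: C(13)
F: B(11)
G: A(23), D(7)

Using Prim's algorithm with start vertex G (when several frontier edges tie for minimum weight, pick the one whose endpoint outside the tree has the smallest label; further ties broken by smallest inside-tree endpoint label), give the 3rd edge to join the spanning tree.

Prim, starting at G.
Step 1: frontier [D–G 7, A–G 23] → take D–G (7); add D.
Step 2: frontier [A–D 5, C–D 14, A–G 23] → take A–D (5); add A.
Step 3: frontier [A–B 14, C–D 14] → take A–B (14); add B.
Step 4: frontier [B–C 8, B–F 11, C–D 14] → take B–C (8); add C.
Step 5: frontier [B–F 11, C–E 13] → take B–F (11); add F.
Step 6: frontier [C–E 13] → take C–E (13); add E.
The 3rd edge added is A–B.

A-B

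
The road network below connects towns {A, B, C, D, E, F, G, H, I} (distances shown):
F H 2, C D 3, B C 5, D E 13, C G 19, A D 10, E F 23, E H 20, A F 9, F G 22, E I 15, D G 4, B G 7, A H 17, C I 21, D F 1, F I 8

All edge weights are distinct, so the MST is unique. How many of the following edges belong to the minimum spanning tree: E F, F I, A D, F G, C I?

1

Kruskal's algorithm — process edges by increasing weight (ties by edge label):
D F (1): add — endpoints in different components.
F H (2): add — endpoints in different components.
C D (3): add — endpoints in different components.
D G (4): add — endpoints in different components.
B C (5): add — endpoints in different components.
B G (7): skip — B and G already connected.
F I (8): add — endpoints in different components.
A F (9): add — endpoints in different components.
A D (10): skip — A and D already connected.
D E (13): add — endpoints in different components.
MST edge set: {D F, F H, C D, D G, B C, F I, A F, D E}.
Of the listed edges, {F I} are in the MST → 1.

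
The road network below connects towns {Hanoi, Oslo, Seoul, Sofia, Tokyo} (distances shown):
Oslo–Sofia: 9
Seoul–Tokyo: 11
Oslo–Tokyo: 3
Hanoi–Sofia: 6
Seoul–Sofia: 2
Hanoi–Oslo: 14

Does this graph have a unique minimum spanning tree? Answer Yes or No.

Yes

Kruskal's algorithm — process edges by increasing weight (ties by edge label):
Seoul–Sofia (2): add. Components now {Oslo} {Tokyo} {Seoul,Sofia} {Hanoi}
Oslo–Tokyo (3): add. Components now {Oslo,Tokyo} {Seoul,Sofia} {Hanoi}
Hanoi–Sofia (6): add. Components now {Oslo,Tokyo} {Hanoi,Seoul,Sofia}
Oslo–Sofia (9): add. Components now {Hanoi,Oslo,Seoul,Sofia,Tokyo}
Every non-tree edge has weight strictly greater than the heaviest edge on the tree path between its endpoints, so the MST is unique.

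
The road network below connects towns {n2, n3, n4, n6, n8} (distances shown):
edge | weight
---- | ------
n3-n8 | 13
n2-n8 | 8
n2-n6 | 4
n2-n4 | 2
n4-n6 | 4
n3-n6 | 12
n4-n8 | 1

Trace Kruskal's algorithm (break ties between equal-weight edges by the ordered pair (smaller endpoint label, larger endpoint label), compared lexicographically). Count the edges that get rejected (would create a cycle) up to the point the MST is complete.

Sort edges by weight, then run Kruskal:
n4-n8 (1): add — endpoints in different components.
n2-n4 (2): add — endpoints in different components.
n2-n6 (4): add — endpoints in different components.
n4-n6 (4): skip — n4 and n6 already connected.
n2-n8 (8): skip — n8 and n2 already connected.
n3-n6 (12): add — endpoints in different components.
Edges rejected before the tree was complete: 2.

2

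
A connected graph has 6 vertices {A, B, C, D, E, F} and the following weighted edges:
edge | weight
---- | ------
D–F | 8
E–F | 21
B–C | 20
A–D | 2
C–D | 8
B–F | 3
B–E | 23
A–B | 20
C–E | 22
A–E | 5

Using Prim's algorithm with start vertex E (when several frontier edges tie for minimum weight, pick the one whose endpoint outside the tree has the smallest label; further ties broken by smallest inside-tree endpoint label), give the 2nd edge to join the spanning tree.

Prim's algorithm from E:
Step 1: frontier [A–E 5, E–F 21, C–E 22, B–E 23] → take A–E (5); add A.
Step 2: frontier [A–D 2, A–B 20, E–F 21, C–E 22, B–E 23] → take A–D (2); add D.
Step 3: frontier [A–B 20, C–D 8, D–F 8, E–F 21, C–E 22, B–E 23] → take C–D (8); add C.
Step 4: frontier [A–B 20, B–C 20, D–F 8, E–F 21, B–E 23] → take D–F (8); add F.
Step 5: frontier [A–B 20, B–C 20, B–E 23, B–F 3] → take B–F (3); add B.
The 2nd edge added is A–D.

A-D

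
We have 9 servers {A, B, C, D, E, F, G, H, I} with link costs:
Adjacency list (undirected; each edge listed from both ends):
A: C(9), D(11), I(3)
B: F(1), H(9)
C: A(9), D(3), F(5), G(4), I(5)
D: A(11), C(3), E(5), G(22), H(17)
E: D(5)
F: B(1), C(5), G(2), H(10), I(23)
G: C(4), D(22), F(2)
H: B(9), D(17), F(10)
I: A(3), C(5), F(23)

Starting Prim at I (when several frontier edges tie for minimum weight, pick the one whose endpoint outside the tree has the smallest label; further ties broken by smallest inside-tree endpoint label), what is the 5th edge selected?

Prim, starting at I.
Step 1: cheapest edge leaving the tree is A—I (3); add A.
Step 2: cheapest edge leaving the tree is C—I (5); add C.
Step 3: cheapest edge leaving the tree is C—D (3); add D.
Step 4: cheapest edge leaving the tree is C—G (4); add G.
Step 5: cheapest edge leaving the tree is F—G (2); add F.
Step 6: cheapest edge leaving the tree is B—F (1); add B.
Step 7: cheapest edge leaving the tree is D—E (5); add E.
Step 8: cheapest edge leaving the tree is B—H (9); add H.
The 5th edge added is F—G.

F-G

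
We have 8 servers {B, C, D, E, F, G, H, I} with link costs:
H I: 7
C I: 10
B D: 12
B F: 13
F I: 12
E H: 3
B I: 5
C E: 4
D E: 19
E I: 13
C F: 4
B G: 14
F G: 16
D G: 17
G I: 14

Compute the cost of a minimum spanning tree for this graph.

49

Prim's algorithm from D:
Step 1: cheapest edge leaving the tree is B D (12); add B.
Step 2: cheapest edge leaving the tree is B I (5); add I.
Step 3: cheapest edge leaving the tree is H I (7); add H.
Step 4: cheapest edge leaving the tree is E H (3); add E.
Step 5: cheapest edge leaving the tree is C E (4); add C.
Step 6: cheapest edge leaving the tree is C F (4); add F.
Step 7: cheapest edge leaving the tree is B G (14); add G.
MST edges: B D, B I, H I, E H, C E, C F, B G; total weight 12+5+7+3+4+4+14 = 49.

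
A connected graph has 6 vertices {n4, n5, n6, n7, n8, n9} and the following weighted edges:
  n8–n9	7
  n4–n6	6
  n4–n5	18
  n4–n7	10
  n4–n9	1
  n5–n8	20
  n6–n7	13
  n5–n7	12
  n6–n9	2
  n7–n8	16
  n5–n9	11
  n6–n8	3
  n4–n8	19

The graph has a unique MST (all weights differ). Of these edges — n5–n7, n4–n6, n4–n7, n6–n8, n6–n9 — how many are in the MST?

3

Kruskal: consider edges lightest-first.
n4–n9 (1): add — endpoints in different components.
n6–n9 (2): add — endpoints in different components.
n6–n8 (3): add — endpoints in different components.
n4–n6 (6): skip — n4 and n6 already connected.
n8–n9 (7): skip — n9 and n8 already connected.
n4–n7 (10): add — endpoints in different components.
n5–n9 (11): add — endpoints in different components.
MST edge set: {n4–n9, n6–n9, n6–n8, n4–n7, n5–n9}.
Of the listed edges, {n4–n7, n6–n8, n6–n9} are in the MST → 3.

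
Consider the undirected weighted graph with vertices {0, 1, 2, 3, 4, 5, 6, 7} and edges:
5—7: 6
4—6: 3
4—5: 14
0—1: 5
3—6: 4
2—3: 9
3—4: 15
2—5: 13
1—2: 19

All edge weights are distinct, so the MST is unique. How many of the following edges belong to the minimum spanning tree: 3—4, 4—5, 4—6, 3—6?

Kruskal: consider edges lightest-first.
4—6 (3): add — endpoints in different components.
3—6 (4): add — endpoints in different components.
0—1 (5): add — endpoints in different components.
5—7 (6): add — endpoints in different components.
2—3 (9): add — endpoints in different components.
2—5 (13): add — endpoints in different components.
4—5 (14): skip — 4 and 5 already connected.
3—4 (15): skip — 3 and 4 already connected.
1—2 (19): add — endpoints in different components.
MST edge set: {4—6, 3—6, 0—1, 5—7, 2—3, 2—5, 1—2}.
Of the listed edges, {4—6, 3—6} are in the MST → 2.

2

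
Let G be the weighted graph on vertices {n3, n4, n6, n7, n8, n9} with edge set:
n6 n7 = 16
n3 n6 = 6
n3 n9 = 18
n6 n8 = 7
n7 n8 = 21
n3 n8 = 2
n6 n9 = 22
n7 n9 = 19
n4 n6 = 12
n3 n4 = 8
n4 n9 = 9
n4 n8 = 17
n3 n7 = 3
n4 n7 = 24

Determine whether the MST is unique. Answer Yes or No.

Yes

Kruskal: consider edges lightest-first.
n3 n8 (2): add — endpoints in different components.
n3 n7 (3): add — endpoints in different components.
n3 n6 (6): add — endpoints in different components.
n6 n8 (7): skip — n6 and n8 already connected.
n3 n4 (8): add — endpoints in different components.
n4 n9 (9): add — endpoints in different components.
Every non-tree edge has weight strictly greater than the heaviest edge on the tree path between its endpoints, so the MST is unique.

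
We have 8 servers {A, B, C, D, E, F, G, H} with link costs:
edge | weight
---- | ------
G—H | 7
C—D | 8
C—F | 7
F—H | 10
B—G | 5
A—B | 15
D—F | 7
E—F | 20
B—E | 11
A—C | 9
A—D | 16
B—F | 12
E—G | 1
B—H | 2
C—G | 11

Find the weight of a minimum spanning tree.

Prim, starting at G.
Step 1: cheapest edge leaving the tree is E—G (1); add E.
Step 2: cheapest edge leaving the tree is B—G (5); add B.
Step 3: cheapest edge leaving the tree is B—H (2); add H.
Step 4: cheapest edge leaving the tree is F—H (10); add F.
Step 5: cheapest edge leaving the tree is C—F (7); add C.
Step 6: cheapest edge leaving the tree is D—F (7); add D.
Step 7: cheapest edge leaving the tree is A—C (9); add A.
MST edges: E—G, B—G, B—H, F—H, C—F, D—F, A—C; total weight 1+5+2+10+7+7+9 = 41.

41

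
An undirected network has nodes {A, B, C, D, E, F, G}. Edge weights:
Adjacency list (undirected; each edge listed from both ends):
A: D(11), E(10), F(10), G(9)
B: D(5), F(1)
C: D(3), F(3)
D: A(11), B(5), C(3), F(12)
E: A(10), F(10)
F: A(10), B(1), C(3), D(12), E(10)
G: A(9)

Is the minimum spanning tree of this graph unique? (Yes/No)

No

Sort edges by weight, then run Kruskal:
B-F (1): add. Components now {A} {B,F} {C} {D} {E} {G}
C-D (3): add. Components now {A} {B,F} {C,D} {E} {G}
C-F (3): add. Components now {A} {B,C,D,F} {E} {G}
B-D (5): skip — B and D already connected.
A-G (9): add. Components now {A,G} {B,C,D,F} {E}
A-E (10): add. Components now {A,E,G} {B,C,D,F}
A-F (10): add. Components now {A,B,C,D,E,F,G}
Non-tree edge E-F has weight 10, equal to the heaviest edge on its tree cycle — swapping gives another MST of the same weight. Not unique.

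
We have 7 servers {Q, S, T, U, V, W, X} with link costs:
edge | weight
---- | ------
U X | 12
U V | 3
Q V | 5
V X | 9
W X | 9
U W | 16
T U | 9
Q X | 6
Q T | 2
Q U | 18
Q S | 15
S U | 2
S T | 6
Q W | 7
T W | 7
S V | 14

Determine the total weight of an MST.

Kruskal's algorithm — process edges by increasing weight (ties by edge label):
Q T (2): add. Components now {U} {X} {S} {Q,T} {V} {W}
S U (2): add. Components now {S,U} {X} {Q,T} {V} {W}
U V (3): add. Components now {S,U,V} {X} {Q,T} {W}
Q V (5): add. Components now {Q,S,T,U,V} {X} {W}
Q X (6): add. Components now {Q,S,T,U,V,X} {W}
S T (6): skip — S and T already connected.
Q W (7): add. Components now {Q,S,T,U,V,W,X}
MST edges: Q T, S U, U V, Q V, Q X, Q W; total weight 2+2+3+5+6+7 = 25.

25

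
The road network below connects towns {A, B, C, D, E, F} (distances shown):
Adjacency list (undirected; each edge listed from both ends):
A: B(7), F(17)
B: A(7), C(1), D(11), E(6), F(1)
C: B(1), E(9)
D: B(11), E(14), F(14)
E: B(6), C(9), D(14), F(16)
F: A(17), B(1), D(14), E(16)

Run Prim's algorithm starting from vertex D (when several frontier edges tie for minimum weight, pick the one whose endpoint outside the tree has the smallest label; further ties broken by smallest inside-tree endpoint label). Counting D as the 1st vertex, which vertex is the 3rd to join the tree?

C

Prim's algorithm from D:
Step 1: frontier [B–D 11, D–E 14, D–F 14] → take B–D (11); add B.
Step 2: frontier [B–C 1, B–F 1, B–E 6, A–B 7, D–E 14, D–F 14] → take B–C (1); add C.
Step 3: frontier [B–F 1, B–E 6, A–B 7, C–E 9, D–E 14, D–F 14] → take B–F (1); add F.
Step 4: frontier [B–E 6, A–B 7, C–E 9, D–E 14, E–F 16, A–F 17] → take B–E (6); add E.
Step 5: frontier [A–B 7, A–F 17] → take A–B (7); add A.
Vertex order: D, B, C, F, E, A. The 3rd vertex is C.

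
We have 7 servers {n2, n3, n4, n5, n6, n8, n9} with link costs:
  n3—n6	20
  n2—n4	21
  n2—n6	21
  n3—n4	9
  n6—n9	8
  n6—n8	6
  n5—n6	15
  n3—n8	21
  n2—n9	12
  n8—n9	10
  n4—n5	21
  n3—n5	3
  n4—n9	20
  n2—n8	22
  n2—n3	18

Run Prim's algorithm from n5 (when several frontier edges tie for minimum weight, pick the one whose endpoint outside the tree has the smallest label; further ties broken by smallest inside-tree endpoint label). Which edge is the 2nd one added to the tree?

Prim's algorithm from n5:
Step 1: cheapest edge leaving the tree is n3—n5 (3); add n3.
Step 2: cheapest edge leaving the tree is n3—n4 (9); add n4.
Step 3: cheapest edge leaving the tree is n5—n6 (15); add n6.
Step 4: cheapest edge leaving the tree is n6—n8 (6); add n8.
Step 5: cheapest edge leaving the tree is n6—n9 (8); add n9.
Step 6: cheapest edge leaving the tree is n2—n9 (12); add n2.
The 2nd edge added is n3—n4.

n3-n4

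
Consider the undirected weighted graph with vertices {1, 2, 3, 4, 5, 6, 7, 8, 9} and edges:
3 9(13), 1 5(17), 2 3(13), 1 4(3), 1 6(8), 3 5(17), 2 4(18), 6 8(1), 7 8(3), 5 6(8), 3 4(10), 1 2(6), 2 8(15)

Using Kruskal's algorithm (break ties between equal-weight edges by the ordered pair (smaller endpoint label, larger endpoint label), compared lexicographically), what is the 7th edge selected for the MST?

3-4

Sort edges by weight, then run Kruskal:
6 8 (1): add — endpoints in different components.
1 4 (3): add — endpoints in different components.
7 8 (3): add — endpoints in different components.
1 2 (6): add — endpoints in different components.
1 6 (8): add — endpoints in different components.
5 6 (8): add — endpoints in different components.
3 4 (10): add — endpoints in different components.
2 3 (13): skip — 2 and 3 already connected.
3 9 (13): add — endpoints in different components.
The 7th edge added is 3 4.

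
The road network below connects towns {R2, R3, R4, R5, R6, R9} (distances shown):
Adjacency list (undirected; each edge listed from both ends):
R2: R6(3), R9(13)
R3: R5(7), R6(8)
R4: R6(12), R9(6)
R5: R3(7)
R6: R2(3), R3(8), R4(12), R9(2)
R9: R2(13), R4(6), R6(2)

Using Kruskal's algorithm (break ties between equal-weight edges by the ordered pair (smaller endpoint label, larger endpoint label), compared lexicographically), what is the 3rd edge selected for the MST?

Kruskal: consider edges lightest-first.
R6 R9 (2): add — endpoints in different components.
R2 R6 (3): add — endpoints in different components.
R4 R9 (6): add — endpoints in different components.
R3 R5 (7): add — endpoints in different components.
R3 R6 (8): add — endpoints in different components.
The 3rd edge added is R4 R9.

R4-R9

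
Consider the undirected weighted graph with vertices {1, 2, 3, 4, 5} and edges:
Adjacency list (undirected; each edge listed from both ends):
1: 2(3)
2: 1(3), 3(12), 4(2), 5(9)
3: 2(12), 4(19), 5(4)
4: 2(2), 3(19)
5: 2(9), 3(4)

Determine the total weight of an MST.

18

Kruskal: consider edges lightest-first.
2 4 (2): add. Components now {1} {2,4} {3} {5}
1 2 (3): add. Components now {1,2,4} {3} {5}
3 5 (4): add. Components now {1,2,4} {3,5}
2 5 (9): add. Components now {1,2,3,4,5}
MST edges: 2 4, 1 2, 3 5, 2 5; total weight 2+3+4+9 = 18.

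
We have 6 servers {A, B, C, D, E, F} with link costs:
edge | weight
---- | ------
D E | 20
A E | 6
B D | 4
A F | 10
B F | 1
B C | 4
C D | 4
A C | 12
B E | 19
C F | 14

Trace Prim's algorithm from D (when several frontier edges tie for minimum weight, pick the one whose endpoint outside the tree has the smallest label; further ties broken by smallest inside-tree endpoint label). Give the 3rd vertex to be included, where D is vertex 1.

Prim's algorithm from D:
Step 1: frontier [B D 4, C D 4, D E 20] → take B D (4); add B.
Step 2: frontier [B F 1, B C 4, B E 19, C D 4, D E 20] → take B F (1); add F.
Step 3: frontier [B C 4, B E 19, C D 4, D E 20, A F 10, C F 14] → take B C (4); add C.
Step 4: frontier [B E 19, A C 12, D E 20, A F 10] → take A F (10); add A.
Step 5: frontier [A E 6, B E 19, D E 20] → take A E (6); add E.
Vertex order: D, B, F, C, A, E. The 3rd vertex is F.

F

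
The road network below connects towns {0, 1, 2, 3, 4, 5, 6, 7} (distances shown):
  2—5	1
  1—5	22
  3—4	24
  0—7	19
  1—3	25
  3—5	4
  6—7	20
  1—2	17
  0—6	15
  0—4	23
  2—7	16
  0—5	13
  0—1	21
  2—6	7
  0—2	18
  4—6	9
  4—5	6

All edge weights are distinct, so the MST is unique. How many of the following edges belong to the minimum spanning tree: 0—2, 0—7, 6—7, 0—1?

0

Kruskal's algorithm — process edges by increasing weight (ties by edge label):
2—5 (1): add — endpoints in different components.
3—5 (4): add — endpoints in different components.
4—5 (6): add — endpoints in different components.
2—6 (7): add — endpoints in different components.
4—6 (9): skip — 4 and 6 already connected.
0—5 (13): add — endpoints in different components.
0—6 (15): skip — 0 and 6 already connected.
2—7 (16): add — endpoints in different components.
1—2 (17): add — endpoints in different components.
MST edge set: {2—5, 3—5, 4—5, 2—6, 0—5, 2—7, 1—2}.
Of the listed edges, {} are in the MST → 0.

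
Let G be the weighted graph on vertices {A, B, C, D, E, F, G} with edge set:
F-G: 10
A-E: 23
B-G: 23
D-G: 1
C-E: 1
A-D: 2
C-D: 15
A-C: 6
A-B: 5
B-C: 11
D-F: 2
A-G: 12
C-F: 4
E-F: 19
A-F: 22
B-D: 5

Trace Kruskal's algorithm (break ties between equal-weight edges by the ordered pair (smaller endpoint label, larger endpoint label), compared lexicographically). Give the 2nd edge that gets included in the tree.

D-G

Kruskal's algorithm — process edges by increasing weight (ties by edge label):
C-E (1): add — endpoints in different components.
D-G (1): add — endpoints in different components.
A-D (2): add — endpoints in different components.
D-F (2): add — endpoints in different components.
C-F (4): add — endpoints in different components.
A-B (5): add — endpoints in different components.
The 2nd edge added is D-G.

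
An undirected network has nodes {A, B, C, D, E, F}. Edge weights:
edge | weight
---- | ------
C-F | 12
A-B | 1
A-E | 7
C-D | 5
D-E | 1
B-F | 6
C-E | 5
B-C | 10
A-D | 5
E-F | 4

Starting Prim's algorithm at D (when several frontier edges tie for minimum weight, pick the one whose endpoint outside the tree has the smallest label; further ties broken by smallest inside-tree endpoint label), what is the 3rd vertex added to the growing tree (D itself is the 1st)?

Prim, starting at D.
Step 1: cheapest edge leaving the tree is D-E (1); add E.
Step 2: cheapest edge leaving the tree is E-F (4); add F.
Step 3: cheapest edge leaving the tree is A-D (5); add A.
Step 4: cheapest edge leaving the tree is A-B (1); add B.
Step 5: cheapest edge leaving the tree is C-D (5); add C.
Vertex order: D, E, F, A, B, C. The 3rd vertex is F.

F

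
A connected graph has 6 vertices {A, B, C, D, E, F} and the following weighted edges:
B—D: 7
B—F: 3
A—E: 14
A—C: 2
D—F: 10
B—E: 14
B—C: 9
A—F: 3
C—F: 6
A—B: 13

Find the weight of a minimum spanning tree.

29

Prim, starting at C.
Step 1: frontier [A—C 2, C—F 6, B—C 9] → take A—C (2); add A.
Step 2: frontier [A—F 3, A—B 13, A—E 14, C—F 6, B—C 9] → take A—F (3); add F.
Step 3: frontier [A—B 13, A—E 14, B—C 9, B—F 3, D—F 10] → take B—F (3); add B.
Step 4: frontier [A—E 14, B—D 7, B—E 14, D—F 10] → take B—D (7); add D.
Step 5: frontier [A—E 14, B—E 14] → take A—E (14); add E.
MST edges: A—C, A—F, B—F, B—D, A—E; total weight 2+3+3+7+14 = 29.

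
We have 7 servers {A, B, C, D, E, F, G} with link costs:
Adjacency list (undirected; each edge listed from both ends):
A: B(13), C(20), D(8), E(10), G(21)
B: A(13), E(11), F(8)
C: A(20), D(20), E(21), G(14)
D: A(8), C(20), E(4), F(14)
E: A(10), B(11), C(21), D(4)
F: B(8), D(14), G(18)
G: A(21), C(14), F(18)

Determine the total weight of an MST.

Sort edges by weight, then run Kruskal:
D—E (4): add — endpoints in different components.
A—D (8): add — endpoints in different components.
B—F (8): add — endpoints in different components.
A—E (10): skip — A and E already connected.
B—E (11): add — endpoints in different components.
A—B (13): skip — A and B already connected.
C—G (14): add — endpoints in different components.
D—F (14): skip — D and F already connected.
F—G (18): add — endpoints in different components.
MST edges: D—E, A—D, B—F, B—E, C—G, F—G; total weight 4+8+8+11+14+18 = 63.

63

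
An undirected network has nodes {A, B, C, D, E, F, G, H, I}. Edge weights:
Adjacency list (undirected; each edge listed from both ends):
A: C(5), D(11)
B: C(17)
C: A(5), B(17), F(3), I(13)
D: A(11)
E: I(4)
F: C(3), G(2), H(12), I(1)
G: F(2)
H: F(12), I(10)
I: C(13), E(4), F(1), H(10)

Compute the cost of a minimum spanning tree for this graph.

53

Prim's algorithm from C:
Step 1: frontier [C F 3, A C 5, C I 13, B C 17] → take C F (3); add F.
Step 2: frontier [A C 5, C I 13, B C 17, F I 1, F G 2, F H 12] → take F I (1); add I.
Step 3: frontier [A C 5, B C 17, F G 2, F H 12, E I 4, H I 10] → take F G (2); add G.
Step 4: frontier [A C 5, B C 17, F H 12, E I 4, H I 10] → take E I (4); add E.
Step 5: frontier [A C 5, B C 17, F H 12, H I 10] → take A C (5); add A.
Step 6: frontier [A D 11, B C 17, F H 12, H I 10] → take H I (10); add H.
Step 7: frontier [A D 11, B C 17] → take A D (11); add D.
Step 8: frontier [B C 17] → take B C (17); add B.
MST edges: C F, F I, F G, E I, A C, H I, A D, B C; total weight 3+1+2+4+5+10+11+17 = 53.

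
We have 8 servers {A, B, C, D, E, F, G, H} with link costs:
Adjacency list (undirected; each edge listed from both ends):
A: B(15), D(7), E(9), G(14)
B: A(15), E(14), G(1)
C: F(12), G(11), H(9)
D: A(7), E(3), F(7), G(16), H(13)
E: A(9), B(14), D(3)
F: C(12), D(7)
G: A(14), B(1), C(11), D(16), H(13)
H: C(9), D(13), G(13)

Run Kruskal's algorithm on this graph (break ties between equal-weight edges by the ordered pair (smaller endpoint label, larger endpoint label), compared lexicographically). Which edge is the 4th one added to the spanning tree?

D-F

Sort edges by weight, then run Kruskal:
B—G (1): add — endpoints in different components.
D—E (3): add — endpoints in different components.
A—D (7): add — endpoints in different components.
D—F (7): add — endpoints in different components.
A—E (9): skip — A and E already connected.
C—H (9): add — endpoints in different components.
C—G (11): add — endpoints in different components.
C—F (12): add — endpoints in different components.
The 4th edge added is D—F.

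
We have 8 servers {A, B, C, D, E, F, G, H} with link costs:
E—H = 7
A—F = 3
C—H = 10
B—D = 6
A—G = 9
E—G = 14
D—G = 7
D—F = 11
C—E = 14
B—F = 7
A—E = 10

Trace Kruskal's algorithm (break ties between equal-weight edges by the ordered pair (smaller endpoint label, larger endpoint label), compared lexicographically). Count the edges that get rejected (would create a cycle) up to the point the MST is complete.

1

Kruskal: consider edges lightest-first.
A—F (3): add — endpoints in different components.
B—D (6): add — endpoints in different components.
B—F (7): add — endpoints in different components.
D—G (7): add — endpoints in different components.
E—H (7): add — endpoints in different components.
A—G (9): skip — A and G already connected.
A—E (10): add — endpoints in different components.
C—H (10): add — endpoints in different components.
Edges rejected before the tree was complete: 1.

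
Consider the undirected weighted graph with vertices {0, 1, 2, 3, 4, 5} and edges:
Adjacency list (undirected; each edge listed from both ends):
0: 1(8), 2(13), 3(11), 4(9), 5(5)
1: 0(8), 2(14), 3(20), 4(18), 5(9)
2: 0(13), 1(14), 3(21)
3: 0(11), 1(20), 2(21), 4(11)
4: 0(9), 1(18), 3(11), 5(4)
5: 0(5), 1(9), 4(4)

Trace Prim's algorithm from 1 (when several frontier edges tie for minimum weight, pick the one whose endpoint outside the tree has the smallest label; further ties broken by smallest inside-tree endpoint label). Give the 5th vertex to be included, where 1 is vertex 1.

Grow the tree from 1 using Prim:
Step 1: cheapest edge leaving the tree is 0-1 (8); add 0.
Step 2: cheapest edge leaving the tree is 0-5 (5); add 5.
Step 3: cheapest edge leaving the tree is 4-5 (4); add 4.
Step 4: cheapest edge leaving the tree is 0-3 (11); add 3.
Step 5: cheapest edge leaving the tree is 0-2 (13); add 2.
Vertex order: 1, 0, 5, 4, 3, 2. The 5th vertex is 3.

3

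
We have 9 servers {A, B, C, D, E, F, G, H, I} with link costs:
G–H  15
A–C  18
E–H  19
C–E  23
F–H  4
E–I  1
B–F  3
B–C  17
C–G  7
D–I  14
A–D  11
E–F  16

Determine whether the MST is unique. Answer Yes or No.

Kruskal's algorithm — process edges by increasing weight (ties by edge label):
E–I (1): add — endpoints in different components.
B–F (3): add — endpoints in different components.
F–H (4): add — endpoints in different components.
C–G (7): add — endpoints in different components.
A–D (11): add — endpoints in different components.
D–I (14): add — endpoints in different components.
G–H (15): add — endpoints in different components.
E–F (16): add — endpoints in different components.
Every non-tree edge has weight strictly greater than the heaviest edge on the tree path between its endpoints, so the MST is unique.

Yes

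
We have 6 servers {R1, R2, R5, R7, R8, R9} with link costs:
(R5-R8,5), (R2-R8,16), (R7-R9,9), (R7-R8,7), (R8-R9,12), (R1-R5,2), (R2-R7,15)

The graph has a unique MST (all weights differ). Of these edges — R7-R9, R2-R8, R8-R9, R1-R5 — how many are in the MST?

Kruskal: consider edges lightest-first.
R1-R5 (2): add. Components now {R1,R5} {R7} {R8} {R9} {R2}
R5-R8 (5): add. Components now {R1,R5,R8} {R7} {R9} {R2}
R7-R8 (7): add. Components now {R1,R5,R7,R8} {R9} {R2}
R7-R9 (9): add. Components now {R1,R5,R7,R8,R9} {R2}
R8-R9 (12): skip — R8 and R9 already connected.
R2-R7 (15): add. Components now {R1,R2,R5,R7,R8,R9}
MST edge set: {R1-R5, R5-R8, R7-R8, R7-R9, R2-R7}.
Of the listed edges, {R7-R9, R1-R5} are in the MST → 2.

2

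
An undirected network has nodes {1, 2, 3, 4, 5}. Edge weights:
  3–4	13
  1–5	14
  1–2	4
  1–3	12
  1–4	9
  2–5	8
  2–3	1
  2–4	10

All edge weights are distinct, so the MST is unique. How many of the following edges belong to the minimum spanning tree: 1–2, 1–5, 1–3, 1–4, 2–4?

Kruskal: consider edges lightest-first.
2–3 (1): add. Components now {1} {2,3} {4} {5}
1–2 (4): add. Components now {1,2,3} {4} {5}
2–5 (8): add. Components now {1,2,3,5} {4}
1–4 (9): add. Components now {1,2,3,4,5}
MST edge set: {2–3, 1–2, 2–5, 1–4}.
Of the listed edges, {1–2, 1–4} are in the MST → 2.

2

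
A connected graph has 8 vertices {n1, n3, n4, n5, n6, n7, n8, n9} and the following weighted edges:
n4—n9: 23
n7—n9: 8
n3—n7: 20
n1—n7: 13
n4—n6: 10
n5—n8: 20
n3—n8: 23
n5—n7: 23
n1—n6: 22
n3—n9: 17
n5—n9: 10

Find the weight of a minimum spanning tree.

100

Grow the tree from n9 using Prim:
Step 1: frontier [n7—n9 8, n5—n9 10, n3—n9 17, n4—n9 23] → take n7—n9 (8); add n7.
Step 2: frontier [n1—n7 13, n3—n7 20, n5—n7 23, n5—n9 10, n3—n9 17, n4—n9 23] → take n5—n9 (10); add n5.
Step 3: frontier [n5—n8 20, n1—n7 13, n3—n7 20, n3—n9 17, n4—n9 23] → take n1—n7 (13); add n1.
Step 4: frontier [n1—n6 22, n5—n8 20, n3—n7 20, n3—n9 17, n4—n9 23] → take n3—n9 (17); add n3.
Step 5: frontier [n1—n6 22, n3—n8 23, n5—n8 20, n4—n9 23] → take n5—n8 (20); add n8.
Step 6: frontier [n1—n6 22, n4—n9 23] → take n1—n6 (22); add n6.
Step 7: frontier [n4—n6 10, n4—n9 23] → take n4—n6 (10); add n4.
MST edges: n7—n9, n5—n9, n1—n7, n3—n9, n5—n8, n1—n6, n4—n6; total weight 8+10+13+17+20+22+10 = 100.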